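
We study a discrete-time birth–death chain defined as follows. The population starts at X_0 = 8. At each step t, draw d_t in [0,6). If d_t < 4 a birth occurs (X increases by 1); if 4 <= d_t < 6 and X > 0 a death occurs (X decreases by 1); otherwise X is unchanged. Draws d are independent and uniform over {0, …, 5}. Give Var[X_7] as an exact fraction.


X can drop by at most 1 per step and X_0 = 8 > T = 7, so X_t >= 8 − t >= 1 > 0 for every t <= 7: the floor at 0 (the 'and X > 0' condition) never binds. Hence X_7 = X_0 + Σ_{t<7} Y_t with i.i.d. increments Y_t = y(d_t) ∈ {+1, −1, 0}.
Outcome values over d=0..5: [1, 1, 1, 1, -1, -1]
Σy = 2, Σy² = 6, M = 6
μ = 2/6 = 1/3,  σ² = 6/6 − (1/3)² = 8/9
Independent increments: Var[X_7] = 7·σ² = 7·(8/9) = 56/9

56/9


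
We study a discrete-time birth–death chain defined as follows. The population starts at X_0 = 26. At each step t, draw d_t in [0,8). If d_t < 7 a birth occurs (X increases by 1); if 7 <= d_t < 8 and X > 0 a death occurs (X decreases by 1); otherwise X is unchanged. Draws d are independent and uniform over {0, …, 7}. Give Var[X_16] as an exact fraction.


7

X can drop by at most 1 per step and X_0 = 26 > T = 16, so X_t >= 26 − t >= 10 > 0 for every t <= 16: the floor at 0 (the 'and X > 0' condition) never binds. Hence X_16 = X_0 + Σ_{t<16} Y_t with i.i.d. increments Y_t = y(d_t) ∈ {+1, −1, 0}.
Outcome values over d=0..7: [1, 1, 1, 1, 1, 1, 1, -1]
Σy = 6, Σy² = 8, M = 8
μ = 6/8 = 3/4,  σ² = 8/8 − (3/4)² = 7/16
Independent increments: Var[X_16] = 16·σ² = 16·(7/16) = 7


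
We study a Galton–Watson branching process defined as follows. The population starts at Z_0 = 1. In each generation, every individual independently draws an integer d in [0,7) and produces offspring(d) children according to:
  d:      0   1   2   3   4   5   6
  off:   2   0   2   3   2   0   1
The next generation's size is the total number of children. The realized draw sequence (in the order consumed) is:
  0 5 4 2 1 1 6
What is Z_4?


gen 0: Z_0=1, draws=[0], offspring=[2], Z_1=2
gen 1: Z_1=2, draws=[5, 4], offspring=[0, 2], Z_2=2
gen 2: Z_2=2, draws=[2, 1], offspring=[2, 0], Z_3=2
gen 3: Z_3=2, draws=[1, 6], offspring=[0, 1], Z_4=1

1


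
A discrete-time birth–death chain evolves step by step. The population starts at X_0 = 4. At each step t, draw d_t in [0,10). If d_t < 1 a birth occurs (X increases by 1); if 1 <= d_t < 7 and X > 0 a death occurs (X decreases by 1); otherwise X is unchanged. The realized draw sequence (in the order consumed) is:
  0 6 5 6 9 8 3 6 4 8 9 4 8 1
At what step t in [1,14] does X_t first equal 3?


t=0: X=4, d=0 → birth, X_1=5
t=1: X=5, d=6 → death, X_2=4
t=2: X=4, d=5 → death, X_3=3
t=3: X=3, d=6 → death, X_4=2
t=4: X=2, d=9 → hold, X_5=2
t=5: X=2, d=8 → hold, X_6=2
t=6: X=2, d=3 → death, X_7=1
t=7: X=1, d=6 → death, X_8=0
t=8: X=0, d=4 → hold, X_9=0
t=9: X=0, d=8 → hold, X_10=0
t=10: X=0, d=9 → hold, X_11=0
t=11: X=0, d=4 → hold, X_12=0
t=12: X=0, d=8 → hold, X_13=0
t=13: X=0, d=1 → hold, X_14=0

3


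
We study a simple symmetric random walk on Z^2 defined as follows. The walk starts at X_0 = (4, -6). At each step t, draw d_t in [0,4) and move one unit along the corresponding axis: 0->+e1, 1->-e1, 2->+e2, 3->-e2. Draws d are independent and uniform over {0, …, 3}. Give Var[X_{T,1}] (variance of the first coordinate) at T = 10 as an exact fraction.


5

Outcome values over d=0..3: [1, -1, 0, 0]
Σy = 0, Σy² = 2, M = 4
μ = 0/4 = 0,  σ² = 2/4 − (0)² = 1/2
Independent increments: Var[X_10] = 10·σ² = 10·(1/2) = 5


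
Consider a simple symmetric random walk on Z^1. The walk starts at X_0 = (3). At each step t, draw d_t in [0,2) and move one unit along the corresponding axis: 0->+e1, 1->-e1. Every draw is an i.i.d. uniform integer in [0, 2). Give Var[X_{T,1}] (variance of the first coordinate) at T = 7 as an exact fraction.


7

Outcome values over d=0..1: [1, -1]
Σy = 0, Σy² = 2, M = 2
μ = 0/2 = 0,  σ² = 2/2 − (0)² = 1
Independent increments: Var[X_7] = 7·σ² = 7·(1) = 7


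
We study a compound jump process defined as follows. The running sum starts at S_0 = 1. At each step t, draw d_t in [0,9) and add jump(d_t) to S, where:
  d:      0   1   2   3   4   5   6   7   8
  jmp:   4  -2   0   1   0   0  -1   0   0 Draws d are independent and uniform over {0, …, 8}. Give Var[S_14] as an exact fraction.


Outcome values over d=0..8: [4, -2, 0, 1, 0, 0, -1, 0, 0]
Σy = 2, Σy² = 22, M = 9
μ = 2/9 = 2/9,  σ² = 22/9 − (2/9)² = 194/81
Independent increments: Var[S_14] = 14·σ² = 14·(194/81) = 2716/81

2716/81


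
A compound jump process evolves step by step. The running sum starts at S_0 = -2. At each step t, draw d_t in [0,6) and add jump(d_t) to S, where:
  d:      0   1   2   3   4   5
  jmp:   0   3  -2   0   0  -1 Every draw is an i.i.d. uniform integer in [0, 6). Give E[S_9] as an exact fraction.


-2

Outcome values over d=0..5: [0, 3, -2, 0, 0, -1]
Σy = 0, Σy² = 14, M = 6
μ = 0/6 = 0,  σ² = 14/6 − (0)² = 7/3
E[S_9] = -2 + 9·(0) = -2


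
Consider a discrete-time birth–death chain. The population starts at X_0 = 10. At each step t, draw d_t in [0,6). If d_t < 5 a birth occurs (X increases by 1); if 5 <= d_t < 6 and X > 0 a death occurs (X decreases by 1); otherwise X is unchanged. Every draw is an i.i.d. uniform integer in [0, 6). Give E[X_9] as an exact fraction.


X can drop by at most 1 per step and X_0 = 10 > T = 9, so X_t >= 10 − t >= 1 > 0 for every t <= 9: the floor at 0 (the 'and X > 0' condition) never binds. Hence X_9 = X_0 + Σ_{t<9} Y_t with i.i.d. increments Y_t = y(d_t) ∈ {+1, −1, 0}.
Outcome values over d=0..5: [1, 1, 1, 1, 1, -1]
Σy = 4, Σy² = 6, M = 6
μ = 4/6 = 2/3,  σ² = 6/6 − (2/3)² = 5/9
E[X_9] = 10 + 9·(2/3) = 16

16


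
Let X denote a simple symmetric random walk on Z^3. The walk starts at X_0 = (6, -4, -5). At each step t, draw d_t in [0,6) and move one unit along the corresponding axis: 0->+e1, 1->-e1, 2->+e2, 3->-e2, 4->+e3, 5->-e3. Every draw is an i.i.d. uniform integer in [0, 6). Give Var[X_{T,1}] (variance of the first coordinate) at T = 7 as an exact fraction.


7/3

Outcome values over d=0..5: [1, -1, 0, 0, 0, 0]
Σy = 0, Σy² = 2, M = 6
μ = 0/6 = 0,  σ² = 2/6 − (0)² = 1/3
Independent increments: Var[X_7] = 7·σ² = 7·(1/3) = 7/3


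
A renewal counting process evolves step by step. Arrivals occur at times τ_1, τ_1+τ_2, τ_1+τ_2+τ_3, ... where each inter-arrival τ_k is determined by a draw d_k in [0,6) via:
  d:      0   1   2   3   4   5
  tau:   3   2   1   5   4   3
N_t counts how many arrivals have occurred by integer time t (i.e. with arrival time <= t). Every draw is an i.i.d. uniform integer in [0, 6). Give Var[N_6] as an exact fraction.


Inter-arrival values over d=0..5: [3, 2, 1, 5, 4, 3]
Each d has probability 1/6, so the pmf of τ is: f(1) = 1/6, f(2) = 1/6, f(3) = 1/3, f(4) = 1/6, f(5) = 1/6
Let p_n(j) = P(N_n = j), with p_0 = [1]. Condition on τ_1: p_n(0) = P(τ > n), and for j >= 1, p_n(j) = Σ_{k<=n} f(k)·p_{n−k}(j−1)
p_1 = [5/6, 1/6]  (j = 0..1)
p_2 = [2/3, 11/36, 1/36]  (j = 0..2)
p_3 = [1/3, 7/12, 17/216, 1/216]  (j = 0..3)
p_4 = [1/6, 11/18, 11/54, 23/1296, 1/1296]  (j = 0..4)
p_5 = [0, 11/18, 71/216, 73/1296, 29/7776, 1/7776]  (j = 0..5)
p_6 = [0, 7/18, 103/216, 155/1296, 1/72, 35/46656, 1/46656]  (j = 0..6)
E[N_6] = Σ j·p_6(j) = 82153/46656;  E[N_6²] = Σ j²·p_6(j) = 168635/46656
Var[N_6] = 168635/46656 − (82153/46656)² = 1118719151/2176782336

1118719151/2176782336


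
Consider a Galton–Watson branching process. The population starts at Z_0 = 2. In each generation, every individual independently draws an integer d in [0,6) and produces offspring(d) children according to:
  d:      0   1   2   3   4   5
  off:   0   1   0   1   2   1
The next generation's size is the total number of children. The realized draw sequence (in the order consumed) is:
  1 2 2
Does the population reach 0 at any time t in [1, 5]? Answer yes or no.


gen 0: Z_0=2, draws=[1, 2], offspring=[1, 0], Z_1=1
gen 1: Z_1=1, draws=[2], offspring=[0], Z_2=0
gen 2: Z_2=0, draws=[], offspring=[], Z_3=0
gen 3: Z_3=0, draws=[], offspring=[], Z_4=0
gen 4: Z_4=0, draws=[], offspring=[], Z_5=0

yes


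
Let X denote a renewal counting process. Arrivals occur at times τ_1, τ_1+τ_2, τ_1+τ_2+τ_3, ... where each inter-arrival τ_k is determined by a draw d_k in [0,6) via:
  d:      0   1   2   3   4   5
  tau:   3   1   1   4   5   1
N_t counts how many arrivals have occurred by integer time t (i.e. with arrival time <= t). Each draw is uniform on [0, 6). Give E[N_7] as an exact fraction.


347/128

Inter-arrival values over d=0..5: [3, 1, 1, 4, 5, 1]
Each d has probability 1/6, so the pmf of τ is: f(1) = 1/2, f(3) = 1/6, f(4) = 1/6, f(5) = 1/6
Renewal equation for m(n) = E[N_n]: condition on τ_1 = k (if k <= n, one arrival plus a fresh copy on the remaining n−k steps): m(n) = F(n) + Σ_{k<=n} f(k)·m(n−k), where F(n) = P(τ <= n) and m(0) = 0
m(1) = F(1) = 1/2
m(2) = F(2) + f(1)·m(1) = 1/2 + 1/2·1/2 = 3/4
m(3) = F(3) + f(1)·m(2) = 2/3 + 1/2·3/4 = 25/24
m(4) = F(4) + f(1)·m(3) + f(3)·m(1) = 5/6 + 1/2·25/24 + 1/6·1/2 = 23/16
m(5) = F(5) + f(1)·m(4) + f(3)·m(2) + f(4)·m(1) = 1 + 1/2·23/16 + 1/6·3/4 + 1/6·1/2 = 185/96
m(6) = F(6) + f(1)·m(5) + f(3)·m(3) + f(4)·m(2) + f(5)·m(1) = 1 + 1/2·185/96 + 1/6·25/24 + 1/6·3/4 + 1/6·1/2 = 1351/576
m(7) = F(7) + f(1)·m(6) + f(3)·m(4) + f(4)·m(3) + f(5)·m(2) = 1 + 1/2·1351/576 + 1/6·23/16 + 1/6·25/24 + 1/6·3/4 = 347/128
E[N_7] = m(7) = 347/128


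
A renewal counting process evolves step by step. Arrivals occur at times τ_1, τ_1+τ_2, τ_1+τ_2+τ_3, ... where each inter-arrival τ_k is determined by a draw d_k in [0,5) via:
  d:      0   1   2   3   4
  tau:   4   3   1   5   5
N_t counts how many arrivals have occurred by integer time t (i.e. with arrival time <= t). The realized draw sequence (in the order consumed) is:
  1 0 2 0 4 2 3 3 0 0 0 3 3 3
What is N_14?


4

draw d_1=1: τ_1=3, arrival time A_1=3
draw d_2=0: τ_2=4, arrival time A_2=7
draw d_3=2: τ_3=1, arrival time A_3=8
draw d_4=0: τ_4=4, arrival time A_4=12
draw d_5=4: τ_5=5, arrival time A_5=17
draw d_6=2: τ_6=1, arrival time A_6=18
draw d_7=3: τ_7=5, arrival time A_7=23
draw d_8=3: τ_8=5, arrival time A_8=28
draw d_9=0: τ_9=4, arrival time A_9=32
draw d_10=0: τ_10=4, arrival time A_10=36
draw d_11=0: τ_11=4, arrival time A_11=40
draw d_12=3: τ_12=5, arrival time A_12=45
draw d_13=3: τ_13=5, arrival time A_13=50
draw d_14=3: τ_14=5, arrival time A_14=55
N_t over t=0..14: 0:0 1:0 2:0 3:1 4:1 5:1 6:1 7:2 8:3 9:3 10:3 11:3 12:4 13:4 14:4


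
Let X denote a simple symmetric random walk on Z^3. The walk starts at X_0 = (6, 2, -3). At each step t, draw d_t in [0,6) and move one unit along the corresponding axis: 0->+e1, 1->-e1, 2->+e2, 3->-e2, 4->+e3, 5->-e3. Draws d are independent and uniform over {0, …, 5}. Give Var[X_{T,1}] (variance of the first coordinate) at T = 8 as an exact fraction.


8/3

Outcome values over d=0..5: [1, -1, 0, 0, 0, 0]
Σy = 0, Σy² = 2, M = 6
μ = 0/6 = 0,  σ² = 2/6 − (0)² = 1/3
Independent increments: Var[X_8] = 8·σ² = 8·(1/3) = 8/3


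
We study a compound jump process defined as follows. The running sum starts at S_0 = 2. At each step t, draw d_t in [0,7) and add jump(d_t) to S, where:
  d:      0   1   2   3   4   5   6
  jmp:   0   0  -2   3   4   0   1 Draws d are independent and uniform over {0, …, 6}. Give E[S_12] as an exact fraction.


Outcome values over d=0..6: [0, 0, -2, 3, 4, 0, 1]
Σy = 6, Σy² = 30, M = 7
μ = 6/7 = 6/7,  σ² = 30/7 − (6/7)² = 174/49
E[S_12] = 2 + 12·(6/7) = 86/7

86/7


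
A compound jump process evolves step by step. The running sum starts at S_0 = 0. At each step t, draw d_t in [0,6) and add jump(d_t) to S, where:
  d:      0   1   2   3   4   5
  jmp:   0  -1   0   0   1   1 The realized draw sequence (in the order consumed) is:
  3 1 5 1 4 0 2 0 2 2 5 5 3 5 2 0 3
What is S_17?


t=0: S=0, d=3, jump=0, S_1=0
t=1: S=0, d=1, jump=-1, S_2=-1
t=2: S=-1, d=5, jump=1, S_3=0
t=3: S=0, d=1, jump=-1, S_4=-1
t=4: S=-1, d=4, jump=1, S_5=0
t=5: S=0, d=0, jump=0, S_6=0
t=6: S=0, d=2, jump=0, S_7=0
t=7: S=0, d=0, jump=0, S_8=0
t=8: S=0, d=2, jump=0, S_9=0
t=9: S=0, d=2, jump=0, S_10=0
t=10: S=0, d=5, jump=1, S_11=1
t=11: S=1, d=5, jump=1, S_12=2
t=12: S=2, d=3, jump=0, S_13=2
t=13: S=2, d=5, jump=1, S_14=3
t=14: S=3, d=2, jump=0, S_15=3
t=15: S=3, d=0, jump=0, S_16=3
t=16: S=3, d=3, jump=0, S_17=3

3


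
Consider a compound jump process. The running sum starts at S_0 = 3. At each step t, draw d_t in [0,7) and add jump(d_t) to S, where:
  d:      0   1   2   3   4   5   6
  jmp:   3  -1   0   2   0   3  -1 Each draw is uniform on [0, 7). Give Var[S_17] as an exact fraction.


2244/49

Outcome values over d=0..6: [3, -1, 0, 2, 0, 3, -1]
Σy = 6, Σy² = 24, M = 7
μ = 6/7 = 6/7,  σ² = 24/7 − (6/7)² = 132/49
Independent increments: Var[S_17] = 17·σ² = 17·(132/49) = 2244/49


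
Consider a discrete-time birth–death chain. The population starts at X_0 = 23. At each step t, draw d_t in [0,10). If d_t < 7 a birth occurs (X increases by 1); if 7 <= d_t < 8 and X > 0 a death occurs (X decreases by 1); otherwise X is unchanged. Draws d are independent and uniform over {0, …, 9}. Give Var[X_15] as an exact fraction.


X can drop by at most 1 per step and X_0 = 23 > T = 15, so X_t >= 23 − t >= 8 > 0 for every t <= 15: the floor at 0 (the 'and X > 0' condition) never binds. Hence X_15 = X_0 + Σ_{t<15} Y_t with i.i.d. increments Y_t = y(d_t) ∈ {+1, −1, 0}.
Outcome values over d=0..9: [1, 1, 1, 1, 1, 1, 1, -1, 0, 0]
Σy = 6, Σy² = 8, M = 10
μ = 6/10 = 3/5,  σ² = 8/10 − (3/5)² = 11/25
Independent increments: Var[X_15] = 15·σ² = 15·(11/25) = 33/5

33/5


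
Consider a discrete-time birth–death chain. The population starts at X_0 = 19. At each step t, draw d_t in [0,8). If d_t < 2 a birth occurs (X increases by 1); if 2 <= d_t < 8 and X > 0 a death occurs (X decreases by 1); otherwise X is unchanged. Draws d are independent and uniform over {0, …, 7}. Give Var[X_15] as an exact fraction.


45/4

X can drop by at most 1 per step and X_0 = 19 > T = 15, so X_t >= 19 − t >= 4 > 0 for every t <= 15: the floor at 0 (the 'and X > 0' condition) never binds. Hence X_15 = X_0 + Σ_{t<15} Y_t with i.i.d. increments Y_t = y(d_t) ∈ {+1, −1, 0}.
Outcome values over d=0..7: [1, 1, -1, -1, -1, -1, -1, -1]
Σy = -4, Σy² = 8, M = 8
μ = -4/8 = -1/2,  σ² = 8/8 − (-1/2)² = 3/4
Independent increments: Var[X_15] = 15·σ² = 15·(3/4) = 45/4


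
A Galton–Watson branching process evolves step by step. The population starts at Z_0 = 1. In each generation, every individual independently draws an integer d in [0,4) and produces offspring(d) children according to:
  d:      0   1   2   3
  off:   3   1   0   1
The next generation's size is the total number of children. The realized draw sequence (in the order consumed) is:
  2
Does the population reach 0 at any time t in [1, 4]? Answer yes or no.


gen 0: Z_0=1, draws=[2], offspring=[0], Z_1=0
gen 1: Z_1=0, draws=[], offspring=[], Z_2=0
gen 2: Z_2=0, draws=[], offspring=[], Z_3=0
gen 3: Z_3=0, draws=[], offspring=[], Z_4=0

yes


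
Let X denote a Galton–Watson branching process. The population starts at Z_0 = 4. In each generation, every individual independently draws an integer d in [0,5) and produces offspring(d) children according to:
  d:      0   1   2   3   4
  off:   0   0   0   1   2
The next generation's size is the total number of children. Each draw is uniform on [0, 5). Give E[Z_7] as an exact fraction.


Outcome values over d=0..4: [0, 0, 0, 1, 2]
Σy = 3, Σy² = 5, M = 5
μ = 3/5 = 3/5,  σ² = 5/5 − (3/5)² = 16/25
E[Z_0] = 4
E[Z_1] = 3/5·E[Z_0] = 12/5
E[Z_2] = 3/5·E[Z_1] = 36/25
E[Z_3] = 3/5·E[Z_2] = 108/125
E[Z_4] = 3/5·E[Z_3] = 324/625
E[Z_5] = 3/5·E[Z_4] = 972/3125
E[Z_6] = 3/5·E[Z_5] = 2916/15625
E[Z_7] = 3/5·E[Z_6] = 8748/78125

8748/78125


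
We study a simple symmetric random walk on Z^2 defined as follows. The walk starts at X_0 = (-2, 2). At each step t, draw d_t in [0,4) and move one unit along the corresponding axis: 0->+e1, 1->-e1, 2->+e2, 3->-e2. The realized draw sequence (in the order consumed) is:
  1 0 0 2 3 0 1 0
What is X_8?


(0, 2)

t=0: X=(-2, 2), d=1 → -e1, X_1=(-3, 2)
t=1: X=(-3, 2), d=0 → +e1, X_2=(-2, 2)
t=2: X=(-2, 2), d=0 → +e1, X_3=(-1, 2)
t=3: X=(-1, 2), d=2 → +e2, X_4=(-1, 3)
t=4: X=(-1, 3), d=3 → -e2, X_5=(-1, 2)
t=5: X=(-1, 2), d=0 → +e1, X_6=(0, 2)
t=6: X=(0, 2), d=1 → -e1, X_7=(-1, 2)
t=7: X=(-1, 2), d=0 → +e1, X_8=(0, 2)


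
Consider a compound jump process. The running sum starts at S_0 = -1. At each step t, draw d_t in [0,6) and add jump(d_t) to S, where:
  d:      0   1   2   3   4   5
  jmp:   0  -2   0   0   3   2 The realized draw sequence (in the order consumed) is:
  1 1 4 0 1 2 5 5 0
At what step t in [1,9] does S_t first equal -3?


1

t=0: S=-1, d=1, jump=-2, S_1=-3
t=1: S=-3, d=1, jump=-2, S_2=-5
t=2: S=-5, d=4, jump=3, S_3=-2
t=3: S=-2, d=0, jump=0, S_4=-2
t=4: S=-2, d=1, jump=-2, S_5=-4
t=5: S=-4, d=2, jump=0, S_6=-4
t=6: S=-4, d=5, jump=2, S_7=-2
t=7: S=-2, d=5, jump=2, S_8=0
t=8: S=0, d=0, jump=0, S_9=0


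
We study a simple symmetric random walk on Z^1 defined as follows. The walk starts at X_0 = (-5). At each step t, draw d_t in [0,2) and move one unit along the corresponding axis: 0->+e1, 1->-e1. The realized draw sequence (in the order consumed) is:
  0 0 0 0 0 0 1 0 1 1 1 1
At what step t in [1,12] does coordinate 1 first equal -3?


2

t=0: X=(-5), d=0 → +e1, X_1=(-4)
t=1: X=(-4), d=0 → +e1, X_2=(-3)
t=2: X=(-3), d=0 → +e1, X_3=(-2)
t=3: X=(-2), d=0 → +e1, X_4=(-1)
t=4: X=(-1), d=0 → +e1, X_5=(0)
t=5: X=(0), d=0 → +e1, X_6=(1)
t=6: X=(1), d=1 → -e1, X_7=(0)
t=7: X=(0), d=0 → +e1, X_8=(1)
t=8: X=(1), d=1 → -e1, X_9=(0)
t=9: X=(0), d=1 → -e1, X_10=(-1)
t=10: X=(-1), d=1 → -e1, X_11=(-2)
t=11: X=(-2), d=1 → -e1, X_12=(-3)


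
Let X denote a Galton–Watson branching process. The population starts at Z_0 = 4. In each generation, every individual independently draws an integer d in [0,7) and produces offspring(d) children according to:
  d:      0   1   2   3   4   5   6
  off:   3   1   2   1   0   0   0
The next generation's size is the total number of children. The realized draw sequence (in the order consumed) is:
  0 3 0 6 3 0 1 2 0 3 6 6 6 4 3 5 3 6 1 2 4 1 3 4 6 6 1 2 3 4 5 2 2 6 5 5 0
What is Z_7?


3

gen 0: Z_0=4, draws=[0, 3, 0, 6], offspring=[3, 1, 3, 0], Z_1=7
gen 1: Z_1=7, draws=[3, 0, 1, 2, 0, 3, 6], offspring=[1, 3, 1, 2, 3, 1, 0], Z_2=11
gen 2: Z_2=11, draws=[6, 6, 4, 3, 5, 3, 6, 1, 2, 4, 1], offspring=[0, 0, 0, 1, 0, 1, 0, 1, 2, 0, 1], Z_3=6
gen 3: Z_3=6, draws=[3, 4, 6, 6, 1, 2], offspring=[1, 0, 0, 0, 1, 2], Z_4=4
gen 4: Z_4=4, draws=[3, 4, 5, 2], offspring=[1, 0, 0, 2], Z_5=3
gen 5: Z_5=3, draws=[2, 6, 5], offspring=[2, 0, 0], Z_6=2
gen 6: Z_6=2, draws=[5, 0], offspring=[0, 3], Z_7=3


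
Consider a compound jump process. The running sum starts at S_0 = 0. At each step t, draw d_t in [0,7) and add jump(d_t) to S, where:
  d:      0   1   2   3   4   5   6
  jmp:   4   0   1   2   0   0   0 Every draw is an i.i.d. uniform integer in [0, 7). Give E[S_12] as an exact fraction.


12

Outcome values over d=0..6: [4, 0, 1, 2, 0, 0, 0]
Σy = 7, Σy² = 21, M = 7
μ = 7/7 = 1,  σ² = 21/7 − (1)² = 2
E[S_12] = 0 + 12·(1) = 12


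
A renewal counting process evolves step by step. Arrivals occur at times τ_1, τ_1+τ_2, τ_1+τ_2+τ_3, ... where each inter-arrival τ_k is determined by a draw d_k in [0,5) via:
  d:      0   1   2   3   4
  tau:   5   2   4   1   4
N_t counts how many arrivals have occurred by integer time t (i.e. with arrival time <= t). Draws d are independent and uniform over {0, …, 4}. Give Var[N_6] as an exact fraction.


126886614/244140625

Inter-arrival values over d=0..4: [5, 2, 4, 1, 4]
Each d has probability 1/5, so the pmf of τ is: f(1) = 1/5, f(2) = 1/5, f(4) = 2/5, f(5) = 1/5
Let p_n(j) = P(N_n = j), with p_0 = [1]. Condition on τ_1: p_n(0) = P(τ > n), and for j >= 1, p_n(j) = Σ_{k<=n} f(k)·p_{n−k}(j−1)
p_1 = [4/5, 1/5]  (j = 0..1)
p_2 = [3/5, 9/25, 1/25]  (j = 0..2)
p_3 = [3/5, 7/25, 14/125, 1/125]  (j = 0..3)
p_4 = [1/5, 16/25, 16/125, 19/625, 1/625]  (j = 0..4)
p_5 = [0, 17/25, 33/125, 6/125, 24/3125, 1/3125]  (j = 0..5)
p_6 = [0, 11/25, 56/125, 59/625, 49/3125, 29/15625, 1/15625]  (j = 0..6)
E[N_6] = Σ j·p_6(j) = 26431/15625;  E[N_6²] = Σ j²·p_6(j) = 52831/15625
Var[N_6] = 52831/15625 − (26431/15625)² = 126886614/244140625


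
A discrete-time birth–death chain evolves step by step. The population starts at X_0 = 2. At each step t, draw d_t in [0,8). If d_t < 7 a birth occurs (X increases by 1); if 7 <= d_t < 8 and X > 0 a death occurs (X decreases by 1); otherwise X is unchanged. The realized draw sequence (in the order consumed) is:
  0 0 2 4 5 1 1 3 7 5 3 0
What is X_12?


t=0: X=2, d=0 → birth, X_1=3
t=1: X=3, d=0 → birth, X_2=4
t=2: X=4, d=2 → birth, X_3=5
t=3: X=5, d=4 → birth, X_4=6
t=4: X=6, d=5 → birth, X_5=7
t=5: X=7, d=1 → birth, X_6=8
t=6: X=8, d=1 → birth, X_7=9
t=7: X=9, d=3 → birth, X_8=10
t=8: X=10, d=7 → death, X_9=9
t=9: X=9, d=5 → birth, X_10=10
t=10: X=10, d=3 → birth, X_11=11
t=11: X=11, d=0 → birth, X_12=12

12


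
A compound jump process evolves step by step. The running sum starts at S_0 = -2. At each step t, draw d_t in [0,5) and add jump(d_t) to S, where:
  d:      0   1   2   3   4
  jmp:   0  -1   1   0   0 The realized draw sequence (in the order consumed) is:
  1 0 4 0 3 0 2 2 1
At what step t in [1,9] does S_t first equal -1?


8

t=0: S=-2, d=1, jump=-1, S_1=-3
t=1: S=-3, d=0, jump=0, S_2=-3
t=2: S=-3, d=4, jump=0, S_3=-3
t=3: S=-3, d=0, jump=0, S_4=-3
t=4: S=-3, d=3, jump=0, S_5=-3
t=5: S=-3, d=0, jump=0, S_6=-3
t=6: S=-3, d=2, jump=1, S_7=-2
t=7: S=-2, d=2, jump=1, S_8=-1
t=8: S=-1, d=1, jump=-1, S_9=-2


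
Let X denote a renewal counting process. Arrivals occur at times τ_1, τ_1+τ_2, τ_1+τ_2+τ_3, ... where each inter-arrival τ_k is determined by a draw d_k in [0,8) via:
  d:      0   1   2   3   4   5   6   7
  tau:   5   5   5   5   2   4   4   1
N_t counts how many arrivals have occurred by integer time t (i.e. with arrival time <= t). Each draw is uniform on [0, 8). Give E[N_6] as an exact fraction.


351985/262144

Inter-arrival values over d=0..7: [5, 5, 5, 5, 2, 4, 4, 1]
Each d has probability 1/8, so the pmf of τ is: f(1) = 1/8, f(2) = 1/8, f(4) = 1/4, f(5) = 1/2
Renewal equation for m(n) = E[N_n]: condition on τ_1 = k (if k <= n, one arrival plus a fresh copy on the remaining n−k steps): m(n) = F(n) + Σ_{k<=n} f(k)·m(n−k), where F(n) = P(τ <= n) and m(0) = 0
m(1) = F(1) = 1/8
m(2) = F(2) + f(1)·m(1) = 1/4 + 1/8·1/8 = 17/64
m(3) = F(3) + f(1)·m(2) + f(2)·m(1) = 1/4 + 1/8·17/64 + 1/8·1/8 = 153/512
m(4) = F(4) + f(1)·m(3) + f(2)·m(2) = 1/2 + 1/8·153/512 + 1/8·17/64 = 2337/4096
m(5) = F(5) + f(1)·m(4) + f(2)·m(3) + f(4)·m(1) = 1 + 1/8·2337/4096 + 1/8·153/512 + 1/4·1/8 = 37353/32768
m(6) = F(6) + f(1)·m(5) + f(2)·m(4) + f(4)·m(2) + f(5)·m(1) = 1 + 1/8·37353/32768 + 1/8·2337/4096 + 1/4·17/64 + 1/2·1/8 = 351985/262144
E[N_6] = m(6) = 351985/262144


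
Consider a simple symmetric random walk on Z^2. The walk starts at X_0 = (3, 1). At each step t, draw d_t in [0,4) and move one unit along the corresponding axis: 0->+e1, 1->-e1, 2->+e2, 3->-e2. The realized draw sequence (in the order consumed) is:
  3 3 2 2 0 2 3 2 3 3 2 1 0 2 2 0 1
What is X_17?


t=0: X=(3, 1), d=3 → -e2, X_1=(3, 0)
t=1: X=(3, 0), d=3 → -e2, X_2=(3, -1)
t=2: X=(3, -1), d=2 → +e2, X_3=(3, 0)
t=3: X=(3, 0), d=2 → +e2, X_4=(3, 1)
t=4: X=(3, 1), d=0 → +e1, X_5=(4, 1)
t=5: X=(4, 1), d=2 → +e2, X_6=(4, 2)
t=6: X=(4, 2), d=3 → -e2, X_7=(4, 1)
t=7: X=(4, 1), d=2 → +e2, X_8=(4, 2)
t=8: X=(4, 2), d=3 → -e2, X_9=(4, 1)
t=9: X=(4, 1), d=3 → -e2, X_10=(4, 0)
t=10: X=(4, 0), d=2 → +e2, X_11=(4, 1)
t=11: X=(4, 1), d=1 → -e1, X_12=(3, 1)
t=12: X=(3, 1), d=0 → +e1, X_13=(4, 1)
t=13: X=(4, 1), d=2 → +e2, X_14=(4, 2)
t=14: X=(4, 2), d=2 → +e2, X_15=(4, 3)
t=15: X=(4, 3), d=0 → +e1, X_16=(5, 3)
t=16: X=(5, 3), d=1 → -e1, X_17=(4, 3)

(4, 3)


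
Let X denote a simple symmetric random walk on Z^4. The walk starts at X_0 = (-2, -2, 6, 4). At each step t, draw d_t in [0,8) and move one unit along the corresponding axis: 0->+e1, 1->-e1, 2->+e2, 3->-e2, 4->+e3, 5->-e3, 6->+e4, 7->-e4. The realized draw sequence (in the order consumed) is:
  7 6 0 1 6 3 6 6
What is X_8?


t=0: X=(-2, -2, 6, 4), d=7 → -e4, X_1=(-2, -2, 6, 3)
t=1: X=(-2, -2, 6, 3), d=6 → +e4, X_2=(-2, -2, 6, 4)
t=2: X=(-2, -2, 6, 4), d=0 → +e1, X_3=(-1, -2, 6, 4)
t=3: X=(-1, -2, 6, 4), d=1 → -e1, X_4=(-2, -2, 6, 4)
t=4: X=(-2, -2, 6, 4), d=6 → +e4, X_5=(-2, -2, 6, 5)
t=5: X=(-2, -2, 6, 5), d=3 → -e2, X_6=(-2, -3, 6, 5)
t=6: X=(-2, -3, 6, 5), d=6 → +e4, X_7=(-2, -3, 6, 6)
t=7: X=(-2, -3, 6, 6), d=6 → +e4, X_8=(-2, -3, 6, 7)

(-2, -3, 6, 7)


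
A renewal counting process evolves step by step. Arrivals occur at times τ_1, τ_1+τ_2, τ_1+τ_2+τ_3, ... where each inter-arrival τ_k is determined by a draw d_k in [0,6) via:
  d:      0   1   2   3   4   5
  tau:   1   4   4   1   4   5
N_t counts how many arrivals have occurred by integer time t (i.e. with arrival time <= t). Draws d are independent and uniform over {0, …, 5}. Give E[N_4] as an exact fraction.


Inter-arrival values over d=0..5: [1, 4, 4, 1, 4, 5]
Each d has probability 1/6, so the pmf of τ is: f(1) = 1/3, f(4) = 1/2, f(5) = 1/6
Renewal equation for m(n) = E[N_n]: condition on τ_1 = k (if k <= n, one arrival plus a fresh copy on the remaining n−k steps): m(n) = F(n) + Σ_{k<=n} f(k)·m(n−k), where F(n) = P(τ <= n) and m(0) = 0
m(1) = F(1) = 1/3
m(2) = F(2) + f(1)·m(1) = 1/3 + 1/3·1/3 = 4/9
m(3) = F(3) + f(1)·m(2) = 1/3 + 1/3·4/9 = 13/27
m(4) = F(4) + f(1)·m(3) = 5/6 + 1/3·13/27 = 161/162
E[N_4] = m(4) = 161/162

161/162


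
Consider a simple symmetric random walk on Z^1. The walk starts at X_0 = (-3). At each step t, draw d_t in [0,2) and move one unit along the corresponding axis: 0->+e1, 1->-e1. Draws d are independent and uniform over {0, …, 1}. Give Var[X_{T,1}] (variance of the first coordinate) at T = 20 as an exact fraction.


Outcome values over d=0..1: [1, -1]
Σy = 0, Σy² = 2, M = 2
μ = 0/2 = 0,  σ² = 2/2 − (0)² = 1
Independent increments: Var[X_20] = 20·σ² = 20·(1) = 20

20


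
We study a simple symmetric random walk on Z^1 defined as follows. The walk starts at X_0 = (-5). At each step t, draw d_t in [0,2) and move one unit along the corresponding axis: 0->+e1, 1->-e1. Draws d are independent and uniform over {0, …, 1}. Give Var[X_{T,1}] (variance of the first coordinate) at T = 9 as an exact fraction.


9

Outcome values over d=0..1: [1, -1]
Σy = 0, Σy² = 2, M = 2
μ = 0/2 = 0,  σ² = 2/2 − (0)² = 1
Independent increments: Var[X_9] = 9·σ² = 9·(1) = 9


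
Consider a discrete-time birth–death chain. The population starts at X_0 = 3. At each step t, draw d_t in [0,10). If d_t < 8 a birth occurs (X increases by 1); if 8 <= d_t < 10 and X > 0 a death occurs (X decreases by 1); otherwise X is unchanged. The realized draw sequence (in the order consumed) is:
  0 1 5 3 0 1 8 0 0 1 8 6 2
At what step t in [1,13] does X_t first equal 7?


t=0: X=3, d=0 → birth, X_1=4
t=1: X=4, d=1 → birth, X_2=5
t=2: X=5, d=5 → birth, X_3=6
t=3: X=6, d=3 → birth, X_4=7
t=4: X=7, d=0 → birth, X_5=8
t=5: X=8, d=1 → birth, X_6=9
t=6: X=9, d=8 → death, X_7=8
t=7: X=8, d=0 → birth, X_8=9
t=8: X=9, d=0 → birth, X_9=10
t=9: X=10, d=1 → birth, X_10=11
t=10: X=11, d=8 → death, X_11=10
t=11: X=10, d=6 → birth, X_12=11
t=12: X=11, d=2 → birth, X_13=12

4


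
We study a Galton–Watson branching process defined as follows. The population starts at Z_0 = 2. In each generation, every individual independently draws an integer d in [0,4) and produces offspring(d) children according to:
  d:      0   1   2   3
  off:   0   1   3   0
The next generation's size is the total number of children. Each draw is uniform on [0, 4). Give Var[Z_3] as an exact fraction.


Outcome values over d=0..3: [0, 1, 3, 0]
Σy = 4, Σy² = 10, M = 4
μ = 4/4 = 1,  σ² = 10/4 − (1)² = 3/2
V_0 = 0, E_0 = 2
V_1 = 3/2·E_0 + (1)²·V_0 = 3;  E_1 = 2
V_2 = 3/2·E_1 + (1)²·V_1 = 6;  E_2 = 2
V_3 = 3/2·E_2 + (1)²·V_2 = 9;  E_3 = 2

9


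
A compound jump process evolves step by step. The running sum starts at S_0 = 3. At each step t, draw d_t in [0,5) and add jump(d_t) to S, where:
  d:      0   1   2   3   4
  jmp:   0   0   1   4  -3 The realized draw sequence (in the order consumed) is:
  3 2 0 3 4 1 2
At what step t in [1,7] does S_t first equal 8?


t=0: S=3, d=3, jump=4, S_1=7
t=1: S=7, d=2, jump=1, S_2=8
t=2: S=8, d=0, jump=0, S_3=8
t=3: S=8, d=3, jump=4, S_4=12
t=4: S=12, d=4, jump=-3, S_5=9
t=5: S=9, d=1, jump=0, S_6=9
t=6: S=9, d=2, jump=1, S_7=10

2


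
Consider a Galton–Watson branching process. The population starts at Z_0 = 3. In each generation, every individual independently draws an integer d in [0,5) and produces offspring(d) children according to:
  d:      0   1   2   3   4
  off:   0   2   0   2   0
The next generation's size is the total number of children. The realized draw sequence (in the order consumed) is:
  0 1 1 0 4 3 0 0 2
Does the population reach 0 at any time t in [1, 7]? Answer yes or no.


yes

gen 0: Z_0=3, draws=[0, 1, 1], offspring=[0, 2, 2], Z_1=4
gen 1: Z_1=4, draws=[0, 4, 3, 0], offspring=[0, 0, 2, 0], Z_2=2
gen 2: Z_2=2, draws=[0, 2], offspring=[0, 0], Z_3=0
gen 3: Z_3=0, draws=[], offspring=[], Z_4=0
gen 4: Z_4=0, draws=[], offspring=[], Z_5=0
gen 5: Z_5=0, draws=[], offspring=[], Z_6=0
gen 6: Z_6=0, draws=[], offspring=[], Z_7=0


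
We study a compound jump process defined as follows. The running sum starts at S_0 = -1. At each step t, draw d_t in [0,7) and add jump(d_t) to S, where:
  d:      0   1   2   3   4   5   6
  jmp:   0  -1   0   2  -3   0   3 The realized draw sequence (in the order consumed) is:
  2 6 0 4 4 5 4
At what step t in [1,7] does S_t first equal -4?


5

t=0: S=-1, d=2, jump=0, S_1=-1
t=1: S=-1, d=6, jump=3, S_2=2
t=2: S=2, d=0, jump=0, S_3=2
t=3: S=2, d=4, jump=-3, S_4=-1
t=4: S=-1, d=4, jump=-3, S_5=-4
t=5: S=-4, d=5, jump=0, S_6=-4
t=6: S=-4, d=4, jump=-3, S_7=-7


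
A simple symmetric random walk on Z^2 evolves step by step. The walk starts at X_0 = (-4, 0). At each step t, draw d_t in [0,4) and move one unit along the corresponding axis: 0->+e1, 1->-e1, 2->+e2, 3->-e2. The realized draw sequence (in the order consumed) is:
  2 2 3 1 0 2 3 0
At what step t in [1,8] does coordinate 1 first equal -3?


8

t=0: X=(-4, 0), d=2 → +e2, X_1=(-4, 1)
t=1: X=(-4, 1), d=2 → +e2, X_2=(-4, 2)
t=2: X=(-4, 2), d=3 → -e2, X_3=(-4, 1)
t=3: X=(-4, 1), d=1 → -e1, X_4=(-5, 1)
t=4: X=(-5, 1), d=0 → +e1, X_5=(-4, 1)
t=5: X=(-4, 1), d=2 → +e2, X_6=(-4, 2)
t=6: X=(-4, 2), d=3 → -e2, X_7=(-4, 1)
t=7: X=(-4, 1), d=0 → +e1, X_8=(-3, 1)


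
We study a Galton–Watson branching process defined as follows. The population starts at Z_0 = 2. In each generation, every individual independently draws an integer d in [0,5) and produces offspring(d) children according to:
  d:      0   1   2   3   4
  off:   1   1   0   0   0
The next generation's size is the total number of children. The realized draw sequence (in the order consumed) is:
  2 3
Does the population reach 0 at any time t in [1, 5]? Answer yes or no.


gen 0: Z_0=2, draws=[2, 3], offspring=[0, 0], Z_1=0
gen 1: Z_1=0, draws=[], offspring=[], Z_2=0
gen 2: Z_2=0, draws=[], offspring=[], Z_3=0
gen 3: Z_3=0, draws=[], offspring=[], Z_4=0
gen 4: Z_4=0, draws=[], offspring=[], Z_5=0

yes


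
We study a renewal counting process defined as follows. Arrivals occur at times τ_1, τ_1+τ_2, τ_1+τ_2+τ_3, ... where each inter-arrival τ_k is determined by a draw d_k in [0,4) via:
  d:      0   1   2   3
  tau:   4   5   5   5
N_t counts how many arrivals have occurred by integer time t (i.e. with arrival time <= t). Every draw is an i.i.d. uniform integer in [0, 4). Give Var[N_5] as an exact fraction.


0

Inter-arrival values over d=0..3: [4, 5, 5, 5]
Each d has probability 1/4, so the pmf of τ is: f(4) = 1/4, f(5) = 3/4
Let p_n(j) = P(N_n = j), with p_0 = [1]. Condition on τ_1: p_n(0) = P(τ > n), and for j >= 1, p_n(j) = Σ_{k<=n} f(k)·p_{n−k}(j−1)
p_1 = [1]  (j = 0)
p_2 = [1]  (j = 0)
p_3 = [1]  (j = 0)
p_4 = [3/4, 1/4]  (j = 0..1)
p_5 = [0, 1]  (j = 0..1)
E[N_5] = Σ j·p_5(j) = 1;  E[N_5²] = Σ j²·p_5(j) = 1
Var[N_5] = 1 − (1)² = 0


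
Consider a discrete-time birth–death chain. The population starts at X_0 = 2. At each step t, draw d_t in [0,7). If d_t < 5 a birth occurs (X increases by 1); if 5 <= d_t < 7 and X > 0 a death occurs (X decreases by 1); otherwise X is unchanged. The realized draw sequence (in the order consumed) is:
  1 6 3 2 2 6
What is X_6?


t=0: X=2, d=1 → birth, X_1=3
t=1: X=3, d=6 → death, X_2=2
t=2: X=2, d=3 → birth, X_3=3
t=3: X=3, d=2 → birth, X_4=4
t=4: X=4, d=2 → birth, X_5=5
t=5: X=5, d=6 → death, X_6=4

4


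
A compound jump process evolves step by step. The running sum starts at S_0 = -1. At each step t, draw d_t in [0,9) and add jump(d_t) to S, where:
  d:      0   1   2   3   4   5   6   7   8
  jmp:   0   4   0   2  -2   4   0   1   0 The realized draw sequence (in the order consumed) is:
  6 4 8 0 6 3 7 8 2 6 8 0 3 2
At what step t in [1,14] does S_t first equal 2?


13

t=0: S=-1, d=6, jump=0, S_1=-1
t=1: S=-1, d=4, jump=-2, S_2=-3
t=2: S=-3, d=8, jump=0, S_3=-3
t=3: S=-3, d=0, jump=0, S_4=-3
t=4: S=-3, d=6, jump=0, S_5=-3
t=5: S=-3, d=3, jump=2, S_6=-1
t=6: S=-1, d=7, jump=1, S_7=0
t=7: S=0, d=8, jump=0, S_8=0
t=8: S=0, d=2, jump=0, S_9=0
t=9: S=0, d=6, jump=0, S_10=0
t=10: S=0, d=8, jump=0, S_11=0
t=11: S=0, d=0, jump=0, S_12=0
t=12: S=0, d=3, jump=2, S_13=2
t=13: S=2, d=2, jump=0, S_14=2


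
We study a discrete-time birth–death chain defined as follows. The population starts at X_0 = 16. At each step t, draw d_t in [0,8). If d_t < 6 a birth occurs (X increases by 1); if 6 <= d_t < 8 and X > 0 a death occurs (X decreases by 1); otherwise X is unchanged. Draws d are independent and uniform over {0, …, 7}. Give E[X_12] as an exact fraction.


22

X can drop by at most 1 per step and X_0 = 16 > T = 12, so X_t >= 16 − t >= 4 > 0 for every t <= 12: the floor at 0 (the 'and X > 0' condition) never binds. Hence X_12 = X_0 + Σ_{t<12} Y_t with i.i.d. increments Y_t = y(d_t) ∈ {+1, −1, 0}.
Outcome values over d=0..7: [1, 1, 1, 1, 1, 1, -1, -1]
Σy = 4, Σy² = 8, M = 8
μ = 4/8 = 1/2,  σ² = 8/8 − (1/2)² = 3/4
E[X_12] = 16 + 12·(1/2) = 22


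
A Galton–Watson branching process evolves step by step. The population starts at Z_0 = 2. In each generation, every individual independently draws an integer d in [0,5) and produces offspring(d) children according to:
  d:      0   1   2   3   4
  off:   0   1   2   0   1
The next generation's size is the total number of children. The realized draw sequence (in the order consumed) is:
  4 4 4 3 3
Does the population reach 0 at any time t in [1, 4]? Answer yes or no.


yes

gen 0: Z_0=2, draws=[4, 4], offspring=[1, 1], Z_1=2
gen 1: Z_1=2, draws=[4, 3], offspring=[1, 0], Z_2=1
gen 2: Z_2=1, draws=[3], offspring=[0], Z_3=0
gen 3: Z_3=0, draws=[], offspring=[], Z_4=0


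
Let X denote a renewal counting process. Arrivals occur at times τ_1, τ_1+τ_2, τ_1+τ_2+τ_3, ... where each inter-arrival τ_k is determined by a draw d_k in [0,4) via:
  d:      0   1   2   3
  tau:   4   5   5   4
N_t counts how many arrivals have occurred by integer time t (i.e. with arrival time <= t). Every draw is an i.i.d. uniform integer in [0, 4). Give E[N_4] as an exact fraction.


Inter-arrival values over d=0..3: [4, 5, 5, 4]
Each d has probability 1/4, so the pmf of τ is: f(4) = 1/2, f(5) = 1/2
Renewal equation for m(n) = E[N_n]: condition on τ_1 = k (if k <= n, one arrival plus a fresh copy on the remaining n−k steps): m(n) = F(n) + Σ_{k<=n} f(k)·m(n−k), where F(n) = P(τ <= n) and m(0) = 0
m(1) = F(1) = 0
m(2) = F(2) = 0
m(3) = F(3) = 0
m(4) = F(4) = 1/2
E[N_4] = m(4) = 1/2

1/2


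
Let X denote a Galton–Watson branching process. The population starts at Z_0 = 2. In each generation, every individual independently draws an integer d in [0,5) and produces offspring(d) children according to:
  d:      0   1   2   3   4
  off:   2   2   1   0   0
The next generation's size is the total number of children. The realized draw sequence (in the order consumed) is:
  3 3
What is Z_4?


0

gen 0: Z_0=2, draws=[3, 3], offspring=[0, 0], Z_1=0
gen 1: Z_1=0, draws=[], offspring=[], Z_2=0
gen 2: Z_2=0, draws=[], offspring=[], Z_3=0
gen 3: Z_3=0, draws=[], offspring=[], Z_4=0


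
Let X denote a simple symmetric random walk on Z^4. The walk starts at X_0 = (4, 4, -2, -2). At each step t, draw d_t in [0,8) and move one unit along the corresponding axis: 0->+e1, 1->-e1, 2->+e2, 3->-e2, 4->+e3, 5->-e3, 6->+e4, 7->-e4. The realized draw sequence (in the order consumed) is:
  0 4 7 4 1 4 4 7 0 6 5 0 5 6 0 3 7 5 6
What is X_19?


(7, 3, -1, -2)

t=0: X=(4, 4, -2, -2), d=0 → +e1, X_1=(5, 4, -2, -2)
t=1: X=(5, 4, -2, -2), d=4 → +e3, X_2=(5, 4, -1, -2)
t=2: X=(5, 4, -1, -2), d=7 → -e4, X_3=(5, 4, -1, -3)
t=3: X=(5, 4, -1, -3), d=4 → +e3, X_4=(5, 4, 0, -3)
t=4: X=(5, 4, 0, -3), d=1 → -e1, X_5=(4, 4, 0, -3)
t=5: X=(4, 4, 0, -3), d=4 → +e3, X_6=(4, 4, 1, -3)
t=6: X=(4, 4, 1, -3), d=4 → +e3, X_7=(4, 4, 2, -3)
t=7: X=(4, 4, 2, -3), d=7 → -e4, X_8=(4, 4, 2, -4)
t=8: X=(4, 4, 2, -4), d=0 → +e1, X_9=(5, 4, 2, -4)
t=9: X=(5, 4, 2, -4), d=6 → +e4, X_10=(5, 4, 2, -3)
t=10: X=(5, 4, 2, -3), d=5 → -e3, X_11=(5, 4, 1, -3)
t=11: X=(5, 4, 1, -3), d=0 → +e1, X_12=(6, 4, 1, -3)
t=12: X=(6, 4, 1, -3), d=5 → -e3, X_13=(6, 4, 0, -3)
t=13: X=(6, 4, 0, -3), d=6 → +e4, X_14=(6, 4, 0, -2)
t=14: X=(6, 4, 0, -2), d=0 → +e1, X_15=(7, 4, 0, -2)
t=15: X=(7, 4, 0, -2), d=3 → -e2, X_16=(7, 3, 0, -2)
t=16: X=(7, 3, 0, -2), d=7 → -e4, X_17=(7, 3, 0, -3)
t=17: X=(7, 3, 0, -3), d=5 → -e3, X_18=(7, 3, -1, -3)
t=18: X=(7, 3, -1, -3), d=6 → +e4, X_19=(7, 3, -1, -2)


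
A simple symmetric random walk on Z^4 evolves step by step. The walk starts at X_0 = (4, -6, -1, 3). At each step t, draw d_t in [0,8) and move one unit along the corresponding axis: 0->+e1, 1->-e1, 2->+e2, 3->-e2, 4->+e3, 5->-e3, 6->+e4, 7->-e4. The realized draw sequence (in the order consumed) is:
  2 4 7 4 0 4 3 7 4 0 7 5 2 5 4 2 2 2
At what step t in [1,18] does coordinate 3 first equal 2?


6

t=0: X=(4, -6, -1, 3), d=2 → +e2, X_1=(4, -5, -1, 3)
t=1: X=(4, -5, -1, 3), d=4 → +e3, X_2=(4, -5, 0, 3)
t=2: X=(4, -5, 0, 3), d=7 → -e4, X_3=(4, -5, 0, 2)
t=3: X=(4, -5, 0, 2), d=4 → +e3, X_4=(4, -5, 1, 2)
t=4: X=(4, -5, 1, 2), d=0 → +e1, X_5=(5, -5, 1, 2)
t=5: X=(5, -5, 1, 2), d=4 → +e3, X_6=(5, -5, 2, 2)
t=6: X=(5, -5, 2, 2), d=3 → -e2, X_7=(5, -6, 2, 2)
t=7: X=(5, -6, 2, 2), d=7 → -e4, X_8=(5, -6, 2, 1)
t=8: X=(5, -6, 2, 1), d=4 → +e3, X_9=(5, -6, 3, 1)
t=9: X=(5, -6, 3, 1), d=0 → +e1, X_10=(6, -6, 3, 1)
t=10: X=(6, -6, 3, 1), d=7 → -e4, X_11=(6, -6, 3, 0)
t=11: X=(6, -6, 3, 0), d=5 → -e3, X_12=(6, -6, 2, 0)
t=12: X=(6, -6, 2, 0), d=2 → +e2, X_13=(6, -5, 2, 0)
t=13: X=(6, -5, 2, 0), d=5 → -e3, X_14=(6, -5, 1, 0)
t=14: X=(6, -5, 1, 0), d=4 → +e3, X_15=(6, -5, 2, 0)
t=15: X=(6, -5, 2, 0), d=2 → +e2, X_16=(6, -4, 2, 0)
t=16: X=(6, -4, 2, 0), d=2 → +e2, X_17=(6, -3, 2, 0)
t=17: X=(6, -3, 2, 0), d=2 → +e2, X_18=(6, -2, 2, 0)


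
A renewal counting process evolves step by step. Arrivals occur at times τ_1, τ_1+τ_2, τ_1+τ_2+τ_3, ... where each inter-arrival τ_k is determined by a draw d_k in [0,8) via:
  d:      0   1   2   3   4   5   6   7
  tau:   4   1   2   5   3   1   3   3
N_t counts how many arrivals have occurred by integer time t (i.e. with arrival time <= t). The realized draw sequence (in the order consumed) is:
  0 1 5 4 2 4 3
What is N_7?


draw d_1=0: τ_1=4, arrival time A_1=4
draw d_2=1: τ_2=1, arrival time A_2=5
draw d_3=5: τ_3=1, arrival time A_3=6
draw d_4=4: τ_4=3, arrival time A_4=9
draw d_5=2: τ_5=2, arrival time A_5=11
draw d_6=4: τ_6=3, arrival time A_6=14
draw d_7=3: τ_7=5, arrival time A_7=19
N_t over t=0..7: 0:0 1:0 2:0 3:0 4:1 5:2 6:3 7:3

3
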